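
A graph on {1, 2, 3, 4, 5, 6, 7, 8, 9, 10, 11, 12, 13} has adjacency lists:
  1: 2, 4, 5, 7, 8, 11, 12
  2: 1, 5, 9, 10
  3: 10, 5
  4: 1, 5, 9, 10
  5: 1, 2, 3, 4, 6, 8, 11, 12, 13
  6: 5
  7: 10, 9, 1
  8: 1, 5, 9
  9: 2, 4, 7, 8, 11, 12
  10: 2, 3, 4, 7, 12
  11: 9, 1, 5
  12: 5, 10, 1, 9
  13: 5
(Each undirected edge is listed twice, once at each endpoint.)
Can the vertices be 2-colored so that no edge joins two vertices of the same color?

The cycle 11-1-5-11 has length 3, which is odd, so the graph is not bipartite.

No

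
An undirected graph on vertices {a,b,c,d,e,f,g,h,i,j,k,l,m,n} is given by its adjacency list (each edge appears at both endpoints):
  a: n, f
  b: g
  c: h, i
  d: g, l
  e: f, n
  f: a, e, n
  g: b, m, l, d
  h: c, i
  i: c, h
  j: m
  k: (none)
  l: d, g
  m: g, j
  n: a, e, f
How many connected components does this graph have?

4

Component: {k}
Component: {c, h, i}
Component: {a, e, f, n}
Component: {b, d, g, j, l, m}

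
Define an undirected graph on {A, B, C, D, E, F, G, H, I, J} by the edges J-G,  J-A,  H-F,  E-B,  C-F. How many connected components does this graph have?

Component: {D}
Component: {I}
Component: {B, E}
Component: {A, G, J}
Component: {C, F, H}

5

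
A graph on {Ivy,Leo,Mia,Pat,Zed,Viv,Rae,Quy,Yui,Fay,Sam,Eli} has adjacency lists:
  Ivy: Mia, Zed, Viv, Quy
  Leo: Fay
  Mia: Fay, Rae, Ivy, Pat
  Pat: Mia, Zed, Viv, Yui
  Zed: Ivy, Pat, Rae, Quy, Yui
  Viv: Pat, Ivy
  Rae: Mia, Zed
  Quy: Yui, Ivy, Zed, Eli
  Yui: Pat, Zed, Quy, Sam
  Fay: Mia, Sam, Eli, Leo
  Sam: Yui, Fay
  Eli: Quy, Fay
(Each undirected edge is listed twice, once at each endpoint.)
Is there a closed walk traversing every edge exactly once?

No

Degrees: Ivy:4, Leo:1, Mia:4, Pat:4, Zed:5, Viv:2, Rae:2, Quy:4, Yui:4, Fay:4, Sam:2, Eli:2
Vertices with odd degree: Leo, Zed. An Eulerian circuit requires all degrees even.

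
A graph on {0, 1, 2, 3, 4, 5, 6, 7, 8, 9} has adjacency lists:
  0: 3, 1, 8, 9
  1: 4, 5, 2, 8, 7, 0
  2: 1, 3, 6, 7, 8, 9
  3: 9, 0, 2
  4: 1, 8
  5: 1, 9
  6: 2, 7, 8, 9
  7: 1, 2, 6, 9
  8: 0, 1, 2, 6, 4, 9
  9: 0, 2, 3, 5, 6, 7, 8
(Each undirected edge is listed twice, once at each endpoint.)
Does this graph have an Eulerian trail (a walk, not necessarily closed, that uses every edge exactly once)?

Yes

Degrees: 0:4, 1:6, 2:6, 3:3, 4:2, 5:2, 6:4, 7:4, 8:6, 9:7
Odd-degree vertices: 3, 9 (2 total).
With 2 odd-degree vertices and all edges in one connected piece, an Eulerian trail exists (from 3 to 9).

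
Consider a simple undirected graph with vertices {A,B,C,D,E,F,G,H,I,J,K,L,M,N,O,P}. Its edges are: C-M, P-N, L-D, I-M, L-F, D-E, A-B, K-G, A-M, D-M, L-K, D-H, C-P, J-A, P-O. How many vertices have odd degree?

Degrees: A:3, B:1, C:2, D:4, E:1, F:1, G:1, H:1, I:1, J:1, K:2, L:3, M:4, N:1, O:1, P:3
Odd-degree vertices: A, B, E, F, G, H, I, J, L, N, O, P.

12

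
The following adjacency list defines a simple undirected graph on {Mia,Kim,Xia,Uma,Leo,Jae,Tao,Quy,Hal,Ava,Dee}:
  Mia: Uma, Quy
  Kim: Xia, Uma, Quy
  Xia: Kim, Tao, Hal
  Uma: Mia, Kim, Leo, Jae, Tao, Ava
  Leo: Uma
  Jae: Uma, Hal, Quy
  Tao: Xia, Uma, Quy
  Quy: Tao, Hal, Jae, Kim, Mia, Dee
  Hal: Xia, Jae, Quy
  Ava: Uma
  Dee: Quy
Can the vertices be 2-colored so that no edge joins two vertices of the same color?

No

Jae-Hal-Quy-Jae is an odd cycle (length 3), and a bipartite graph can contain only even cycles.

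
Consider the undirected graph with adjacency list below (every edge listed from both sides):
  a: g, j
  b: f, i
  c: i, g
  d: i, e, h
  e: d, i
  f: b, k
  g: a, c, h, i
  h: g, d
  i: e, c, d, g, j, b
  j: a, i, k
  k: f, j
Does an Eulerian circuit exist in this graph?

No

Degrees: a:2, b:2, c:2, d:3, e:2, f:2, g:4, h:2, i:6, j:3, k:2
Vertices with odd degree: d, j. An Eulerian circuit requires all degrees even.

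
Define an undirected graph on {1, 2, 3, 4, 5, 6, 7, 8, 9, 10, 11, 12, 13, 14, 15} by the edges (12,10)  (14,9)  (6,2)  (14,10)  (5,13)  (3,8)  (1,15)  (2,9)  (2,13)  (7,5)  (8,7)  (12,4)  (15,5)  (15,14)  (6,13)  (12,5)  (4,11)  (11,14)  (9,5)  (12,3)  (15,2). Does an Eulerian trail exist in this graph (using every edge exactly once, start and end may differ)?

Degrees: 1:1, 2:4, 3:2, 4:2, 5:5, 6:2, 7:2, 8:2, 9:3, 10:2, 11:2, 12:4, 13:3, 14:4, 15:4
Odd-degree vertices: 1, 5, 9, 13 (4 total).
With 4 odd-degree vertices (more than two), no single trail can use every edge.

No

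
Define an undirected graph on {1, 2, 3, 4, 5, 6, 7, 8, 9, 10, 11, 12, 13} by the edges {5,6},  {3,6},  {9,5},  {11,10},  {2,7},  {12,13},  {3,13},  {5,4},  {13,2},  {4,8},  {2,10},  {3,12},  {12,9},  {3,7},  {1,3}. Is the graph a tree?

No

|V| = 13, |E| = 15.
A tree on 13 vertices has exactly 12 edges; this graph has 15, so it contains a cycle and is not a tree.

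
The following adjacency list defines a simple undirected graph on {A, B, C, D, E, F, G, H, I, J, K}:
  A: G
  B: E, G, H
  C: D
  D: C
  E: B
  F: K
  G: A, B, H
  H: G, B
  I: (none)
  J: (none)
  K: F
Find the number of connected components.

5

Component: {I}
Component: {J}
Component: {C, D}
Component: {F, K}
Component: {A, B, E, G, H}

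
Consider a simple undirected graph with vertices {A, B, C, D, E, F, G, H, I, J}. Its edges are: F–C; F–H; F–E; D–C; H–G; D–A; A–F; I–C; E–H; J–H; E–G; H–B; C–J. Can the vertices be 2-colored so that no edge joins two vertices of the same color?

F-E-H-F is an odd cycle (length 3), and a bipartite graph can contain only even cycles.

No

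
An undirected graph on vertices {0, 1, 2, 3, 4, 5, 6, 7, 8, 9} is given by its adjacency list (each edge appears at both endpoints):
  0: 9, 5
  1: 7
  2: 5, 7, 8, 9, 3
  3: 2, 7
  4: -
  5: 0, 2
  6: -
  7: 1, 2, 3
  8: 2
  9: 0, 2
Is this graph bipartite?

The cycle 7-3-2-7 has length 3, which is odd, so the graph is not bipartite.

No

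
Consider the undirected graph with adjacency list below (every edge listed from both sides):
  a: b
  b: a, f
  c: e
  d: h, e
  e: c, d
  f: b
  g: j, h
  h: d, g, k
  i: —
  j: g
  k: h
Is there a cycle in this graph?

No

The graph has 11 vertices, 8 edges, and 3 connected components.
Since 8 = 11 - 3, the graph is a forest and contains no cycle.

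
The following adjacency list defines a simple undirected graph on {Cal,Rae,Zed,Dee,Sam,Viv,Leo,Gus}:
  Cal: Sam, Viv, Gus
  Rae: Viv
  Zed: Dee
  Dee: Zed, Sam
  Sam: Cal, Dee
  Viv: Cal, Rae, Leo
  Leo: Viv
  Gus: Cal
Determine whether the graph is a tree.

Yes

|V| = 8, |E| = 7.
It is connected with exactly 7 edges, hence acyclic — it is a tree.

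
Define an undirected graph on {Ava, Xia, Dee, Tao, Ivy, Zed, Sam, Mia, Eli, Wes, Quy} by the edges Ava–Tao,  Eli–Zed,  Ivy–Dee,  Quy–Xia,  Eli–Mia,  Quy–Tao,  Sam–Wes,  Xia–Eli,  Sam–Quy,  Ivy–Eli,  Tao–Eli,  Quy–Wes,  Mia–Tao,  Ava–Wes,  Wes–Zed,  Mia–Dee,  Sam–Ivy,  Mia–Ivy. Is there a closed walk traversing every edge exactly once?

No

Degrees: Ava:2, Xia:2, Dee:2, Tao:4, Ivy:4, Zed:2, Sam:3, Mia:4, Eli:5, Wes:4, Quy:4
Sam, Eli have odd degree; an Eulerian circuit needs every degree to be even, so none exists.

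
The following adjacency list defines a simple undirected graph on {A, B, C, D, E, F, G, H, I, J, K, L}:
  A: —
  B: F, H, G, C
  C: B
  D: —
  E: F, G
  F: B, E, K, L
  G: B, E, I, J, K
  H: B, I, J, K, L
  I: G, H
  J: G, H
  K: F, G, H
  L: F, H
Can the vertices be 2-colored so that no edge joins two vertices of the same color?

Yes

Color {A, C, D, F, G, H} black and {B, E, I, J, K, L} white. No edge joins two same-colored vertices, so the graph is bipartite.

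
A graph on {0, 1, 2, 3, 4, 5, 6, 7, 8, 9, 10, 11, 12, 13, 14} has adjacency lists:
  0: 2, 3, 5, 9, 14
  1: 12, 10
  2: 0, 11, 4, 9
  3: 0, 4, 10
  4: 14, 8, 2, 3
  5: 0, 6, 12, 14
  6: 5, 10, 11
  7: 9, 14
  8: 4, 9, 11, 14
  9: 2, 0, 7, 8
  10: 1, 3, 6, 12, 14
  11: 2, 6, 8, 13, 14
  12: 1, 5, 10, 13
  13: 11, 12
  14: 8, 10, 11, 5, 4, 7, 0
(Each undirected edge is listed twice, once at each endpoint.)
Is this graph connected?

Starting from 0 and exploring outward reaches every vertex (0, 2, 3, 9, 14, 5, 11, 4, 10, 7, 8, 6, 12, 13, 1); the graph is connected.

Yes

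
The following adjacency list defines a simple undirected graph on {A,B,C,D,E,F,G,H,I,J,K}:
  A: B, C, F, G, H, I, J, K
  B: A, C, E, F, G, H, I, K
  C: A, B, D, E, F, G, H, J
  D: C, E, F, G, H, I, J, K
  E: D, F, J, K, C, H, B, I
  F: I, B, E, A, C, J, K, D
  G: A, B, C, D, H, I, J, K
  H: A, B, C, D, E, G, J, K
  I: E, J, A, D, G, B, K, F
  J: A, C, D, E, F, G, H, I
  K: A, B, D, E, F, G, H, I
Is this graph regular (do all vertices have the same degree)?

Degrees: A:8, B:8, C:8, D:8, E:8, F:8, G:8, H:8, I:8, J:8, K:8
All degrees equal 8; the graph is regular.

Yes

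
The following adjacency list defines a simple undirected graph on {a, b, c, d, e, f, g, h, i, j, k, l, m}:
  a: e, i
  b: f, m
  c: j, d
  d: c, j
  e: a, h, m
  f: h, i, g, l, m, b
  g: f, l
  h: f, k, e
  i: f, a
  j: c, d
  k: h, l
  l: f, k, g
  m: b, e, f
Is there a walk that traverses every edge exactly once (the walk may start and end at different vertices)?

No

Degrees: a:2, b:2, c:2, d:2, e:3, f:6, g:2, h:3, i:2, j:2, k:2, l:3, m:3
Odd-degree vertices: e, h, l, m (4 total).
With 4 odd-degree vertices (more than two), no single trail can use every edge.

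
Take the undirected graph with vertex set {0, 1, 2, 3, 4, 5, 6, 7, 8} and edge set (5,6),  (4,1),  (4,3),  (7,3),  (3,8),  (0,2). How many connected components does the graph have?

Component: {0, 2}
Component: {5, 6}
Component: {1, 3, 4, 7, 8}

3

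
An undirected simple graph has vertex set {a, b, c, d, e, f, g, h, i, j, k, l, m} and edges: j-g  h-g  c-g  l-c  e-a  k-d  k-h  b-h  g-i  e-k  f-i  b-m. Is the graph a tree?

Yes

The graph has 13 vertices and 12 edges.
It is connected with exactly 12 edges, hence acyclic — it is a tree.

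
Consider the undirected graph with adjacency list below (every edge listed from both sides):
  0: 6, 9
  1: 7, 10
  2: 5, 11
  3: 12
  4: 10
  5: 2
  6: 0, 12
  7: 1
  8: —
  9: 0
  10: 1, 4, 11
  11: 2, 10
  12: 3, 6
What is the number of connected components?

Component: {8}
Component: {0, 3, 6, 9, 12}
Component: {1, 2, 4, 5, 7, 10, 11}

3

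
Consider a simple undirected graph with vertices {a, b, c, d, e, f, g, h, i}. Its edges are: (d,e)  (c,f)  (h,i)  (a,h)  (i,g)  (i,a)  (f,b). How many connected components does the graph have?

3

Component: {d, e}
Component: {b, c, f}
Component: {a, g, h, i}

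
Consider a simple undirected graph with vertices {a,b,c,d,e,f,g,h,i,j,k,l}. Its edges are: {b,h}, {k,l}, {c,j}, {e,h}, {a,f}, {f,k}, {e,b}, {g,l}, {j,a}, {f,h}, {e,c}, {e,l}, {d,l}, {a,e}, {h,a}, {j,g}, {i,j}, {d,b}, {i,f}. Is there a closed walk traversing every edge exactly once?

No

Degrees: a:4, b:3, c:2, d:2, e:5, f:4, g:2, h:4, i:2, j:4, k:2, l:4
Vertices with odd degree: b, e. An Eulerian circuit requires all degrees even.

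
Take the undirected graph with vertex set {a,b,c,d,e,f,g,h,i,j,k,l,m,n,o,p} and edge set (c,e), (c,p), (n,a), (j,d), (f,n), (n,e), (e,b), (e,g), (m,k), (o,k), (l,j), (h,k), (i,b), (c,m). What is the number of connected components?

2

Component: {d, j, l}
Component: {a, b, c, e, f, g, h, i, k, m, n, o, p}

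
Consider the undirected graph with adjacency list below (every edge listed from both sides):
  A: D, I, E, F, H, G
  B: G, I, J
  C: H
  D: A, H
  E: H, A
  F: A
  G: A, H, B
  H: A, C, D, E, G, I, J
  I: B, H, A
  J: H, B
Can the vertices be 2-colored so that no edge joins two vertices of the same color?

The cycle I-A-H-I has length 3, which is odd, so the graph is not bipartite.

No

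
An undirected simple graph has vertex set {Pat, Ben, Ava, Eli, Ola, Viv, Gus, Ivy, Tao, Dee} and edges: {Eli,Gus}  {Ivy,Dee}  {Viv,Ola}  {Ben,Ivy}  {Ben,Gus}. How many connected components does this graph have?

5

Component: {Pat}
Component: {Ava}
Component: {Tao}
Component: {Ola, Viv}
Component: {Ben, Eli, Gus, Ivy, Dee}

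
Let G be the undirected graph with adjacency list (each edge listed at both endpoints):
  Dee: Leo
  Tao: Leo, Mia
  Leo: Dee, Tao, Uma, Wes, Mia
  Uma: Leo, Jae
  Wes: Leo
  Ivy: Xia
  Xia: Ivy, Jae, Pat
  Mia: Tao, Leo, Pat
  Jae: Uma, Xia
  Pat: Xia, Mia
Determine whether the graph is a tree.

No

|V| = 10, |E| = 11.
Connected but with 11 > 9 edges, so it has a cycle and is not a tree.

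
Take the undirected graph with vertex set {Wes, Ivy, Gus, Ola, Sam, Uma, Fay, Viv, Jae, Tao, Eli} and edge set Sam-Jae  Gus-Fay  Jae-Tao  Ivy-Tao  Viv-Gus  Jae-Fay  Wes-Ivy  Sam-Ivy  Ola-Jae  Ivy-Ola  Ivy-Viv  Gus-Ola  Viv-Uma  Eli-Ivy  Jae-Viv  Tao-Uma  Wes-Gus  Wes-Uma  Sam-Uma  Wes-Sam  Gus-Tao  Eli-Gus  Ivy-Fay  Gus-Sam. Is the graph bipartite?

No

Wes-Sam-Gus-Wes is an odd cycle (length 3), and a bipartite graph can contain only even cycles.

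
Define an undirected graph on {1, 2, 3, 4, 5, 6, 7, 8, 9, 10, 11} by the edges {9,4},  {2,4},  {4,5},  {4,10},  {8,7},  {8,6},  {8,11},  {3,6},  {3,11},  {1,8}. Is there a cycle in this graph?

Yes

|V| = 11, |E| = 10, number of components = 2.
One cycle is 8-11-3-6-8.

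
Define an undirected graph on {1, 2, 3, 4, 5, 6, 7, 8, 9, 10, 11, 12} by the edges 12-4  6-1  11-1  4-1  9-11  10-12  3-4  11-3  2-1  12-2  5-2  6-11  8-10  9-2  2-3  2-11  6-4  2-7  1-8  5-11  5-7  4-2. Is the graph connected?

Yes

A breadth-first search from 1 visits 1, 2, 8, 6, 11, 4, 12, 7, 5, 9, 3, 10 — all 12 vertices — so the graph is connected.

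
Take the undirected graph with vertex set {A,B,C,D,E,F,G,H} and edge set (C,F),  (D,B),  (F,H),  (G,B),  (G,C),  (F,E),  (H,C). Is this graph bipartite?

The cycle C-F-H-C has length 3, which is odd, so the graph is not bipartite.

No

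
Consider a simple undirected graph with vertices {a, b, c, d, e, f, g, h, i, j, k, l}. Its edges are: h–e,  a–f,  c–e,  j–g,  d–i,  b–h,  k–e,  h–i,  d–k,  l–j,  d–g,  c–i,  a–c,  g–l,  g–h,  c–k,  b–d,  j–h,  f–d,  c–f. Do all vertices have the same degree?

No

Degrees: a:2, b:2, c:5, d:5, e:3, f:3, g:4, h:5, i:3, j:3, k:3, l:2
Vertex a has degree 2 while c has degree 5, so the graph is not regular.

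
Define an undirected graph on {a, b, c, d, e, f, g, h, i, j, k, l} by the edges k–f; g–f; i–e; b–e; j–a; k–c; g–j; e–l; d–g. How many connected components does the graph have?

Component: {h}
Component: {b, e, i, l}
Component: {a, c, d, f, g, j, k}

3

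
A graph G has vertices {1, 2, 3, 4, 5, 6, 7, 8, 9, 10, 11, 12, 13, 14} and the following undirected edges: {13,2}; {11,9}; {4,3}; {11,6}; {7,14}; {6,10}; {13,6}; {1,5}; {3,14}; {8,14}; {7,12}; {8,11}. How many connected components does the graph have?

Component: {1, 5}
Component: {2, 3, 4, 6, 7, 8, 9, 10, 11, 12, 13, 14}

2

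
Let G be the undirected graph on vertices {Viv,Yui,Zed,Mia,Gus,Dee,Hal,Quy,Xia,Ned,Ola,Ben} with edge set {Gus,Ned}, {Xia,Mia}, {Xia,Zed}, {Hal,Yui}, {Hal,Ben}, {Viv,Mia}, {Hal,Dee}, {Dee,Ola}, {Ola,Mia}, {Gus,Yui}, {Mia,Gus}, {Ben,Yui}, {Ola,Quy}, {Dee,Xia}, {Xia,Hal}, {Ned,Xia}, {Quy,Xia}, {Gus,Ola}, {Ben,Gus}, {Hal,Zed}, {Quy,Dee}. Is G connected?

Yes

A breadth-first search from Viv visits Viv, Mia, Xia, Ola, Gus, Hal, Zed, Ned, Quy, Dee, Ben, Yui — all 12 vertices — so the graph is connected.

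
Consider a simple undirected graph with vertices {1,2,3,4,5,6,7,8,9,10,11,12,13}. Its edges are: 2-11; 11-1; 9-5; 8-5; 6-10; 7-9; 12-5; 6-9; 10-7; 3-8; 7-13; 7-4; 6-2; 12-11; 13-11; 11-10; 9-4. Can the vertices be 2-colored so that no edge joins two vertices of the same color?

No

The cycle 7-4-9-7 has length 3, which is odd, so the graph is not bipartite.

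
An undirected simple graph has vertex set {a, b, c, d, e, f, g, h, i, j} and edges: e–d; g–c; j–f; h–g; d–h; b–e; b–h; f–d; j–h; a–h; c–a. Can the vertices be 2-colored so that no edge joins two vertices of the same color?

Partition the vertices as {c, e, f, h, i} vs {a, b, d, g, j}. Each listed edge has one endpoint in each part, so the graph is bipartite.

Yes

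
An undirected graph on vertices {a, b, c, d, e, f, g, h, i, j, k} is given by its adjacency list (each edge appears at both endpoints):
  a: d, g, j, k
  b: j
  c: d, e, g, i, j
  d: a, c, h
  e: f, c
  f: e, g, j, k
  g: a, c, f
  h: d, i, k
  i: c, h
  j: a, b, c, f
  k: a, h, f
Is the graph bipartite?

Partition the vertices as {d, e, g, i, j, k} vs {a, b, c, f, h}. Each listed edge has one endpoint in each part, so the graph is bipartite.

Yes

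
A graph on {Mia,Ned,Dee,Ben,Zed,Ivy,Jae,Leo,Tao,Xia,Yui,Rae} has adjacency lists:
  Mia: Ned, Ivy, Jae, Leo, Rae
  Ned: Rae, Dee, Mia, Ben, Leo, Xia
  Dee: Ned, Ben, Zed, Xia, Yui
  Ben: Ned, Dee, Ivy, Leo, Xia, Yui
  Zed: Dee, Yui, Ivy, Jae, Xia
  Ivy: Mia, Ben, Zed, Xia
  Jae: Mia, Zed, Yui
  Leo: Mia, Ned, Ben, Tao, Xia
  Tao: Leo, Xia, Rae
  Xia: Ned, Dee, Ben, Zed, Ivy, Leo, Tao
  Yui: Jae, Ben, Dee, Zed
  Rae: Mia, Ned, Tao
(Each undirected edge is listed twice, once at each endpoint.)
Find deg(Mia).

Neighbors of Mia: Ned, Ivy, Jae, Leo, Rae.

5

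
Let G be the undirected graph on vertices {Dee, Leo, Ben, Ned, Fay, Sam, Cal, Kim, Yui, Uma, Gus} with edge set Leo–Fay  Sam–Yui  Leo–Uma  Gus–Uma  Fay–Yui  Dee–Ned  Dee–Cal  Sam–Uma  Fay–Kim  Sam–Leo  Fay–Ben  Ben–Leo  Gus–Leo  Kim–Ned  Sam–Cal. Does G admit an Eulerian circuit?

No

Degrees: Dee:2, Leo:5, Ben:2, Ned:2, Fay:4, Sam:4, Cal:2, Kim:2, Yui:2, Uma:3, Gus:2
Vertices with odd degree: Leo, Uma. An Eulerian circuit requires all degrees even.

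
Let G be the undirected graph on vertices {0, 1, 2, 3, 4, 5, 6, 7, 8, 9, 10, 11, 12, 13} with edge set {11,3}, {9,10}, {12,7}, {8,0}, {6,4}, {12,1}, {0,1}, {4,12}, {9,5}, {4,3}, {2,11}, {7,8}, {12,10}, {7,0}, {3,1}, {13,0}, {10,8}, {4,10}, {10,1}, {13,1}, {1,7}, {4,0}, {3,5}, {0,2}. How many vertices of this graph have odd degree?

4

Degrees: 0:6, 1:6, 2:2, 3:4, 4:5, 5:2, 6:1, 7:4, 8:3, 9:2, 10:5, 11:2, 12:4, 13:2
Odd-degree vertices: 4, 6, 8, 10.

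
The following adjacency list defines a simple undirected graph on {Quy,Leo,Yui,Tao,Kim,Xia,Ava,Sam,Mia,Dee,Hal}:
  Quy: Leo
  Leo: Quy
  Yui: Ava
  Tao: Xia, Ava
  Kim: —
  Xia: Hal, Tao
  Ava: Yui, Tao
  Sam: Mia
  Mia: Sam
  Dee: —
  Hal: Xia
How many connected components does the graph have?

Component: {Kim}
Component: {Dee}
Component: {Quy, Leo}
Component: {Sam, Mia}
Component: {Yui, Tao, Xia, Ava, Hal}

5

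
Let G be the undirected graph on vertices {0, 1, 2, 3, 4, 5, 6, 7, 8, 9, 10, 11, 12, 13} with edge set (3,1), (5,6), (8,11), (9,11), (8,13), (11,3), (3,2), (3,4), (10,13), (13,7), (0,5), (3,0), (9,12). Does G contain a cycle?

No

The graph has 14 vertices, 13 edges, and 1 connected component.
A forest on 14 vertices with 1 component has exactly 13 edges, which matches — so no cycle.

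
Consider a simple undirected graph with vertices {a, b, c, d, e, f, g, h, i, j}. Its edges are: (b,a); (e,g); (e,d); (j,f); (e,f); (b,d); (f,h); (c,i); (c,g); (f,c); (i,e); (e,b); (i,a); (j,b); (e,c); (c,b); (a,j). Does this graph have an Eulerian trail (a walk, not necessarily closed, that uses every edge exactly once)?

Degrees: a:3, b:5, c:5, d:2, e:6, f:4, g:2, h:1, i:3, j:3
Odd-degree vertices: a, b, c, h, i, j (6 total).
An Eulerian trail requires 0 or 2 odd-degree vertices; here there are 6.

No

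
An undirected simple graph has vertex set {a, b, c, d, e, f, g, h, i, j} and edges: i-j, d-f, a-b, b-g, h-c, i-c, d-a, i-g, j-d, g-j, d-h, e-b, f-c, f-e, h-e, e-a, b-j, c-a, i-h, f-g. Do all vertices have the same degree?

Yes

Degrees: a:4, b:4, c:4, d:4, e:4, f:4, g:4, h:4, i:4, j:4
All degrees equal 4; the graph is regular.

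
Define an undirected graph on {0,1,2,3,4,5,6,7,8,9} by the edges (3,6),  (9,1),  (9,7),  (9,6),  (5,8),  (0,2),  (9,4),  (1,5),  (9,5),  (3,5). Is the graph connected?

No

Component: {0, 2}
Component: {1, 3, 4, 5, 6, 7, 8, 9}
There are 2 separate components, so the graph is not connected.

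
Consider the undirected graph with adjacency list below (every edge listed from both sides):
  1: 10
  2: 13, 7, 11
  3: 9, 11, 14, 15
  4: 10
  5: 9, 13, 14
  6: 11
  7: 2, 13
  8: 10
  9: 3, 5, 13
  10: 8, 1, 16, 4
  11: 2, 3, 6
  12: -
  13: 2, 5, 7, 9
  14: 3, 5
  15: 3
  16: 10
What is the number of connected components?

Component: {12}
Component: {1, 4, 8, 10, 16}
Component: {2, 3, 5, 6, 7, 9, 11, 13, 14, 15}

3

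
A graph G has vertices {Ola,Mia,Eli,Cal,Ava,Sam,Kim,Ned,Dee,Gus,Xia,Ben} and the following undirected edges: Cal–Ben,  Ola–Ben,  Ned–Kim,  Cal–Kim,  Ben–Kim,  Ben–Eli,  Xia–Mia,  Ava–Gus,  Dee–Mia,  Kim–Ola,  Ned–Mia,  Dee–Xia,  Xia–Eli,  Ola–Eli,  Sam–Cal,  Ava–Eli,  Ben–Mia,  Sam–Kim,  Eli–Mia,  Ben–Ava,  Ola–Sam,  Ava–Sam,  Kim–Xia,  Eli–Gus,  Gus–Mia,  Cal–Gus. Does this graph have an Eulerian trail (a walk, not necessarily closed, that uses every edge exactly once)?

Degrees: Ola:4, Mia:6, Eli:6, Cal:4, Ava:4, Sam:4, Kim:6, Ned:2, Dee:2, Gus:4, Xia:4, Ben:6
Odd-degree vertices: none (0 total).
With 0 odd-degree vertices and all edges in one connected piece, an Eulerian trail exists.

Yes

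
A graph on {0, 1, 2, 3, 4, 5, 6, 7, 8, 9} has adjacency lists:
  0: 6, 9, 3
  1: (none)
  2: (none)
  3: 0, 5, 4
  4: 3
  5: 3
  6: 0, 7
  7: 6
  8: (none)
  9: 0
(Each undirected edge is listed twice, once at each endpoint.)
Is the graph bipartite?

Yes

Color {1, 2, 3, 6, 8, 9} black and {0, 4, 5, 7} white. No edge joins two same-colored vertices, so the graph is bipartite.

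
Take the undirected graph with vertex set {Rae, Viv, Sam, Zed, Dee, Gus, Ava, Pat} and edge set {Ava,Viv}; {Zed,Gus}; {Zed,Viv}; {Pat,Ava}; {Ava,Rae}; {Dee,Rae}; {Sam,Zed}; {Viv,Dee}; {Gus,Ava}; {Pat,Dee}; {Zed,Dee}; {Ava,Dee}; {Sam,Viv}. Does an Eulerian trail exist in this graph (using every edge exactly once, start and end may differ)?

Yes

Degrees: Rae:2, Viv:4, Sam:2, Zed:4, Dee:5, Gus:2, Ava:5, Pat:2
Odd-degree vertices: Dee, Ava (2 total).
The non-isolated vertices are connected and exactly 2 have odd degree, so an Eulerian trail exists (from Dee to Ava).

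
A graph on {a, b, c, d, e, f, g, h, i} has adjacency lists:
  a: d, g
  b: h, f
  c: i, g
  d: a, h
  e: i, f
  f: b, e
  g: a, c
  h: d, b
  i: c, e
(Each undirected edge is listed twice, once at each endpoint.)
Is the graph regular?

Degrees: a:2, b:2, c:2, d:2, e:2, f:2, g:2, h:2, i:2
All degrees equal 2; the graph is regular.

Yes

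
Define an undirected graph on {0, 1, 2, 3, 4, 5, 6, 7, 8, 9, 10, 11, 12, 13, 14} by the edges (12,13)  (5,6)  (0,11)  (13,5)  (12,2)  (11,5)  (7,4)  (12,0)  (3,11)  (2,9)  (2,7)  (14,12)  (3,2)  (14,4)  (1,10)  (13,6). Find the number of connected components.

3

Component: {8}
Component: {1, 10}
Component: {0, 2, 3, 4, 5, 6, 7, 9, 11, 12, 13, 14}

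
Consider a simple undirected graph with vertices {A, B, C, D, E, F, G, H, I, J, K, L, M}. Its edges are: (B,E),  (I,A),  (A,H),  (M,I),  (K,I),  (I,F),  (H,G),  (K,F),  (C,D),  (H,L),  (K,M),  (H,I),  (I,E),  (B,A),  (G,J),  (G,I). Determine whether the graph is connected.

No

Component: {C, D}
Component: {A, B, E, F, G, H, I, J, K, L, M}
There are 2 separate components, so the graph is not connected.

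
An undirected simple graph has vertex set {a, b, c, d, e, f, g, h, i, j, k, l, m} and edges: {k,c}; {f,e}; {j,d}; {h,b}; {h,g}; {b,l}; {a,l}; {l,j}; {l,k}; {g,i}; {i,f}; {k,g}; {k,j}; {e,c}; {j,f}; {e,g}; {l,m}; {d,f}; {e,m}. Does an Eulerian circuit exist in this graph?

Degrees: a:1, b:2, c:2, d:2, e:4, f:4, g:4, h:2, i:2, j:4, k:4, l:5, m:2
a, l have odd degree; an Eulerian circuit needs every degree to be even, so none exists.

No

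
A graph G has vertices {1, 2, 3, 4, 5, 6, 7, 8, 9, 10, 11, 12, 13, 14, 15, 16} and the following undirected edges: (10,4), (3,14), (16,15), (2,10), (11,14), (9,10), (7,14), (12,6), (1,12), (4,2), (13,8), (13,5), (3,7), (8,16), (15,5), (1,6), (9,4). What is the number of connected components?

4

Component: {1, 6, 12}
Component: {2, 4, 9, 10}
Component: {3, 7, 11, 14}
Component: {5, 8, 13, 15, 16}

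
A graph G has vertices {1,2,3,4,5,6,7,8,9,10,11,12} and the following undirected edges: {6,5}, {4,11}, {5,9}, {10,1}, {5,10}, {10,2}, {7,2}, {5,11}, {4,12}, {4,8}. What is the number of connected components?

2

Component: {3}
Component: {1, 2, 4, 5, 6, 7, 8, 9, 10, 11, 12}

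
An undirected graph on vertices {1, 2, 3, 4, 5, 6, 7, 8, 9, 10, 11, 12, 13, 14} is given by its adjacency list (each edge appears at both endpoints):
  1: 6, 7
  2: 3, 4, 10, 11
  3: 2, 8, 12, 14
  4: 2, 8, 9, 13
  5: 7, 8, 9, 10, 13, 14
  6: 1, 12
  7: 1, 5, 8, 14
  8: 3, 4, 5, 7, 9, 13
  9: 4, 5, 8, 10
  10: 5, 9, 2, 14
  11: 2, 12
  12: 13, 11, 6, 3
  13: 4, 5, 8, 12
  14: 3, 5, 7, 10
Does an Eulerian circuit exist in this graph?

Yes

Degrees: 1:2, 2:4, 3:4, 4:4, 5:6, 6:2, 7:4, 8:6, 9:4, 10:4, 11:2, 12:4, 13:4, 14:4
Every vertex has even degree and the edges form a single connected piece, so an Eulerian circuit exists.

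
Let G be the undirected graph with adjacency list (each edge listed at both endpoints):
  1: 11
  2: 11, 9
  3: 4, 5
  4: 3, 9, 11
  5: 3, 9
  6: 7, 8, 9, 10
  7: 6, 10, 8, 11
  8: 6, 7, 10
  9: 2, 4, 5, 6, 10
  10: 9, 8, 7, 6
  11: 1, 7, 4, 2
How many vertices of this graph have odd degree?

4

Degrees: 1:1, 2:2, 3:2, 4:3, 5:2, 6:4, 7:4, 8:3, 9:5, 10:4, 11:4
Odd-degree vertices: 1, 4, 8, 9.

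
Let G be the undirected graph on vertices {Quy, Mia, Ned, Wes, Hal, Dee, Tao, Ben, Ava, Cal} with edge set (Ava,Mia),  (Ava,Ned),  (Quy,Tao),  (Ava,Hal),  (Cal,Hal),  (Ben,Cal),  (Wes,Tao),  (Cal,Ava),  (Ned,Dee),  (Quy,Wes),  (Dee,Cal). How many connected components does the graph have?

2

Component: {Quy, Wes, Tao}
Component: {Mia, Ned, Hal, Dee, Ben, Ava, Cal}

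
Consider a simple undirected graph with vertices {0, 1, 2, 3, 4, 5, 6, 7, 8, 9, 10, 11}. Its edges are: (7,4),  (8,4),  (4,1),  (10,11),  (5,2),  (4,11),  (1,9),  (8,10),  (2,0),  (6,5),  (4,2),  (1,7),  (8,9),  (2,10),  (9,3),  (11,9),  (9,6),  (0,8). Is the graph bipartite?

The cycle 1-7-4-1 has length 3, which is odd, so the graph is not bipartite.

No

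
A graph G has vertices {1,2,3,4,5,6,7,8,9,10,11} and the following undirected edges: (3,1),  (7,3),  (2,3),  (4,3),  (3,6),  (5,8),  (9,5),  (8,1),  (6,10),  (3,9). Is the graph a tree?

The graph has 11 vertices and 10 edges.
It splits into 2 components, so it cannot be a tree.

No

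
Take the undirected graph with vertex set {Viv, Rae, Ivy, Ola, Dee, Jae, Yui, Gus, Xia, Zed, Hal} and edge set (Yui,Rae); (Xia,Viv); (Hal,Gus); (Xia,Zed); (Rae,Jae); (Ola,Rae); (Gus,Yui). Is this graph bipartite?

Partition the vertices as {Ivy, Ola, Dee, Jae, Yui, Xia, Hal} vs {Viv, Rae, Gus, Zed}. Each listed edge has one endpoint in each part, so the graph is bipartite.

Yes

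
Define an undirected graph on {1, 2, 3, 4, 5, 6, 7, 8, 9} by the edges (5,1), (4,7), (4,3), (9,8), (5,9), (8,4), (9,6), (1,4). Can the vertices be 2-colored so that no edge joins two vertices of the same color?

No

The cycle 8-4-1-5-9-8 has length 5, which is odd, so the graph is not bipartite.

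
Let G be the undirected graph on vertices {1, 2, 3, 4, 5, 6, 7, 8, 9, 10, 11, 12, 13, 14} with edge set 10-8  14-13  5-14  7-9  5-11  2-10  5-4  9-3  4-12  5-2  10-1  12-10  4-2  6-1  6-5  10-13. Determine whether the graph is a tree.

No

The graph has 14 vertices and 16 edges.
It is not connected, so it is not a tree.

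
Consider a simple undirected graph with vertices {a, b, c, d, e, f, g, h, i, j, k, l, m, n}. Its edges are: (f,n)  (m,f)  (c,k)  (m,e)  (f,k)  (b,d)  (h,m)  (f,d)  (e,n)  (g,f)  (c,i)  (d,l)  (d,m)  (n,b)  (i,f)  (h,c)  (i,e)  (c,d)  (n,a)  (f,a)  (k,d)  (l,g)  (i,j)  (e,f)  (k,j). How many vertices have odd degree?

0

Degrees: a:2, b:2, c:4, d:6, e:4, f:8, g:2, h:2, i:4, j:2, k:4, l:2, m:4, n:4
Odd-degree vertices: none.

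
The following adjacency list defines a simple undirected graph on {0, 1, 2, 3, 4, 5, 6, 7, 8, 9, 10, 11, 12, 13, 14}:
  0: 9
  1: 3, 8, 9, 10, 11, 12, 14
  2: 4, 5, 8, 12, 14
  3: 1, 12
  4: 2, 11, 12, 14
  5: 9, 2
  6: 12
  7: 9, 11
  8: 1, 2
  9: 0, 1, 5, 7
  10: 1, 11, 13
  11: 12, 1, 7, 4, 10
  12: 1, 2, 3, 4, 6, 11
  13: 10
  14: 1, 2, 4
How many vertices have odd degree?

8

Degrees: 0:1, 1:7, 2:5, 3:2, 4:4, 5:2, 6:1, 7:2, 8:2, 9:4, 10:3, 11:5, 12:6, 13:1, 14:3
Odd-degree vertices: 0, 1, 2, 6, 10, 11, 13, 14.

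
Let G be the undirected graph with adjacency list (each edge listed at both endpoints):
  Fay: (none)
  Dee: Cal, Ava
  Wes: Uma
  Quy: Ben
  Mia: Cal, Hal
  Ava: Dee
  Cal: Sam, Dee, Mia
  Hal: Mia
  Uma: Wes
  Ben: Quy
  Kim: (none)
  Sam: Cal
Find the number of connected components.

Component: {Fay}
Component: {Kim}
Component: {Wes, Uma}
Component: {Quy, Ben}
Component: {Dee, Mia, Ava, Cal, Hal, Sam}

5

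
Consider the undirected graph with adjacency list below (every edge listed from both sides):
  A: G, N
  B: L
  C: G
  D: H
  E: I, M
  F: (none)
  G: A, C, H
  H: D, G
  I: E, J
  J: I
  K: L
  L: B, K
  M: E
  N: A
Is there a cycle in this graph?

The graph has 14 vertices, 10 edges, and 4 connected components.
Since 10 = 14 - 4, the graph is a forest and contains no cycle.

No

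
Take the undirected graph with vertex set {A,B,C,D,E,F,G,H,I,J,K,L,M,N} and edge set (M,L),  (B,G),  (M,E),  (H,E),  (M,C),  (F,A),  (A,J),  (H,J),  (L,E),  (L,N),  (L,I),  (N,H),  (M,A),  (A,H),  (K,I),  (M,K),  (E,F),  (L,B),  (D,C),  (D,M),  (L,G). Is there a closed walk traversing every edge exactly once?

Yes

Degrees: A:4, B:2, C:2, D:2, E:4, F:2, G:2, H:4, I:2, J:2, K:2, L:6, M:6, N:2
Every vertex has even degree and the edges form a single connected piece, so an Eulerian circuit exists.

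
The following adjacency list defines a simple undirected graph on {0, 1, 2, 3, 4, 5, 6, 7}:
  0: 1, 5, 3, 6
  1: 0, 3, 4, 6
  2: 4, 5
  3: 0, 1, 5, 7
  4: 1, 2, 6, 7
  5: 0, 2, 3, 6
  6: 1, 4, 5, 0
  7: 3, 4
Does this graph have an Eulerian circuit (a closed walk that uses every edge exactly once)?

Yes

Degrees: 0:4, 1:4, 2:2, 3:4, 4:4, 5:4, 6:4, 7:2
Every vertex has even degree and the edges form a single connected piece, so an Eulerian circuit exists.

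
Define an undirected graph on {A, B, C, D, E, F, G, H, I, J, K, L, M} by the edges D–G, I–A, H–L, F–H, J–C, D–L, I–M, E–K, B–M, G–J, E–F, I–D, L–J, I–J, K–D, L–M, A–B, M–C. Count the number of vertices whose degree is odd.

0

Degrees: A:2, B:2, C:2, D:4, E:2, F:2, G:2, H:2, I:4, J:4, K:2, L:4, M:4
Odd-degree vertices: none.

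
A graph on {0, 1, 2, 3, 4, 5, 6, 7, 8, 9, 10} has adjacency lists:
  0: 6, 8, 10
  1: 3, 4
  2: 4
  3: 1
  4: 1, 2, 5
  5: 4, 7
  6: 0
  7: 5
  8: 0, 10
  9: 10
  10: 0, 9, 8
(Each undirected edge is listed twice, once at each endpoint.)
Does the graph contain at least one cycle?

The graph has 11 vertices, 10 edges, and 2 connected components.
Since 10 > 11 - 2, a cycle must exist; for instance 0-10-8-0.

Yes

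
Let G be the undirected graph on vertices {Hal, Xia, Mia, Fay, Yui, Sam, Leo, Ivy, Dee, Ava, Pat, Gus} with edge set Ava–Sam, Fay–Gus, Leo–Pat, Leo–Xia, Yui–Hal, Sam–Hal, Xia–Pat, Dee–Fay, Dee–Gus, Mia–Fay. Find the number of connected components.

4

Component: {Ivy}
Component: {Xia, Leo, Pat}
Component: {Hal, Yui, Sam, Ava}
Component: {Mia, Fay, Dee, Gus}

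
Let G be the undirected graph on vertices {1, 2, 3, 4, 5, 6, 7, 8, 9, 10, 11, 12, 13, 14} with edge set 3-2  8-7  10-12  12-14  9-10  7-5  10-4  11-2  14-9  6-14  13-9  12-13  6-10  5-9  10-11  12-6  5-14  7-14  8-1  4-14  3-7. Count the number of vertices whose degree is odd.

Degrees: 1:1, 2:2, 3:2, 4:2, 5:3, 6:3, 7:4, 8:2, 9:4, 10:5, 11:2, 12:4, 13:2, 14:6
Odd-degree vertices: 1, 5, 6, 10.

4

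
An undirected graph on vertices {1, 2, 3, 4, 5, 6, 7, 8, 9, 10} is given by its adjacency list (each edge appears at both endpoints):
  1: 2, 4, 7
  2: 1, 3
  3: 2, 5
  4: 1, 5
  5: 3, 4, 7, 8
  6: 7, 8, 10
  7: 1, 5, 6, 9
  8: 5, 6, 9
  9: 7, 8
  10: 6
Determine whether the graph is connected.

Yes

A breadth-first search from 1 visits 1, 7, 4, 2, 6, 9, 5, 3, 10, 8 — all 10 vertices — so the graph is connected.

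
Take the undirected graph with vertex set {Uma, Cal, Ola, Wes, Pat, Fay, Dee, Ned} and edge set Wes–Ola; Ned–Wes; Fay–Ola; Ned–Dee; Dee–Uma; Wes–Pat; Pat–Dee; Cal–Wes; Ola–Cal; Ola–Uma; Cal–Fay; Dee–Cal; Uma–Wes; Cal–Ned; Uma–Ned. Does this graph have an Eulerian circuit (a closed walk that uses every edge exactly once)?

No

Degrees: Uma:4, Cal:5, Ola:4, Wes:5, Pat:2, Fay:2, Dee:4, Ned:4
Vertices with odd degree: Cal, Wes. An Eulerian circuit requires all degrees even.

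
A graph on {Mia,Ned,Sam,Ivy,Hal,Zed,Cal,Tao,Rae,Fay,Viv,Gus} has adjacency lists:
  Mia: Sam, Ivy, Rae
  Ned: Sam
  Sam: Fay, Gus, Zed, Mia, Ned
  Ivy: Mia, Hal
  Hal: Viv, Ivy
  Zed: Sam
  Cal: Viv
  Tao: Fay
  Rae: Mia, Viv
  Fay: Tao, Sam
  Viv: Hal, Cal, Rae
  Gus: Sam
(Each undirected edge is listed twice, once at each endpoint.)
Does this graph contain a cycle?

The graph has 12 vertices, 12 edges, and 1 connected component.
One cycle is Mia-Ivy-Hal-Viv-Rae-Mia.

Yes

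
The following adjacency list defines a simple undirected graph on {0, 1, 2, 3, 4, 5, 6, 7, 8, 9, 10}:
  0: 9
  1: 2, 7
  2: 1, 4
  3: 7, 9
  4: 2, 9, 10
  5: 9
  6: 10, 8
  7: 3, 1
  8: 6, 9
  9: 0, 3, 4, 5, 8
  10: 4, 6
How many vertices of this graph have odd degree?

4

Degrees: 0:1, 1:2, 2:2, 3:2, 4:3, 5:1, 6:2, 7:2, 8:2, 9:5, 10:2
Odd-degree vertices: 0, 4, 5, 9.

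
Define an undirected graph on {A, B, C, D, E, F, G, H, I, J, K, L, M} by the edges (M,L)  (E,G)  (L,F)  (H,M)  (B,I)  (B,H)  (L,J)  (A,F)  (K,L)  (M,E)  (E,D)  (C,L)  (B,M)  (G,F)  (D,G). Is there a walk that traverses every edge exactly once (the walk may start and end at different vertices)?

No

Degrees: A:1, B:3, C:1, D:2, E:3, F:3, G:3, H:2, I:1, J:1, K:1, L:5, M:4
Odd-degree vertices: A, B, C, E, F, G, I, J, K, L (10 total).
With 10 odd-degree vertices (more than two), no single trail can use every edge.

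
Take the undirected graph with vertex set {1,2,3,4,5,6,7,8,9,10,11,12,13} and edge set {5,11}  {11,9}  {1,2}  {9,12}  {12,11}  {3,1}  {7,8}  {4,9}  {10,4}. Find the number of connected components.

5

Component: {6}
Component: {13}
Component: {7, 8}
Component: {1, 2, 3}
Component: {4, 5, 9, 10, 11, 12}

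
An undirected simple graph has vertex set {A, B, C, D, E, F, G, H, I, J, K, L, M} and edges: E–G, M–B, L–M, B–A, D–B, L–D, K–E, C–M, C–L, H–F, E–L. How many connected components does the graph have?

Component: {I}
Component: {J}
Component: {F, H}
Component: {A, B, C, D, E, G, K, L, M}

4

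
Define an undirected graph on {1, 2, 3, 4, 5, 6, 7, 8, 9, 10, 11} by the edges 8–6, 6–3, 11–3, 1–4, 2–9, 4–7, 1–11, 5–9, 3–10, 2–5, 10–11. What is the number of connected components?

2

Component: {2, 5, 9}
Component: {1, 3, 4, 6, 7, 8, 10, 11}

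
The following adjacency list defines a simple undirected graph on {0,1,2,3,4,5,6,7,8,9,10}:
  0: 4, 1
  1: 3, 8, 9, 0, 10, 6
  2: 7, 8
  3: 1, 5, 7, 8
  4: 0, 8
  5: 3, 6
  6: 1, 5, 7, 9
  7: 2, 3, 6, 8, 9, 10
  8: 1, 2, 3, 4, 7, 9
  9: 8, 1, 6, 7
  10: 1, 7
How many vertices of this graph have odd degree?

0

Degrees: 0:2, 1:6, 2:2, 3:4, 4:2, 5:2, 6:4, 7:6, 8:6, 9:4, 10:2
Odd-degree vertices: none.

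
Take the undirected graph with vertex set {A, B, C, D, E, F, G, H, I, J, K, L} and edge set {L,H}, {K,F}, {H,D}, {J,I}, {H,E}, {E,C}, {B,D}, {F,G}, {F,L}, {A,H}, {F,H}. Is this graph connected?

Component: {I, J}
Component: {A, B, C, D, E, F, G, H, K, L}
No edge joins these 2 groups, so the graph is disconnected.

No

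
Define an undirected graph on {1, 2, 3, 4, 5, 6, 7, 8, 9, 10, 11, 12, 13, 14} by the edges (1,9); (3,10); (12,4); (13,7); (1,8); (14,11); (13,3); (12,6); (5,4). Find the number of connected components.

5

Component: {2}
Component: {11, 14}
Component: {1, 8, 9}
Component: {3, 7, 10, 13}
Component: {4, 5, 6, 12}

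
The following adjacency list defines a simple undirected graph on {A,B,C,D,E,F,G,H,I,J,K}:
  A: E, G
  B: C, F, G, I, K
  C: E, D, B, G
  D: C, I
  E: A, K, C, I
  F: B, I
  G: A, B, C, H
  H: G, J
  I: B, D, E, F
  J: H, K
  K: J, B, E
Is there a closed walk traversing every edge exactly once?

No

Degrees: A:2, B:5, C:4, D:2, E:4, F:2, G:4, H:2, I:4, J:2, K:3
Vertices with odd degree: B, K. An Eulerian circuit requires all degrees even.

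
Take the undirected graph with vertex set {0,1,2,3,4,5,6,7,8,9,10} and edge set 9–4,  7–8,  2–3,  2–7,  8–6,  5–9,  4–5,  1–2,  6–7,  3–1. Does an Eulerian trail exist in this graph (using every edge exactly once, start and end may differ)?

Degrees: 0:0, 1:2, 2:3, 3:2, 4:2, 5:2, 6:2, 7:3, 8:2, 9:2, 10:0
Odd-degree vertices: 2, 7 (2 total).
The edges lie in more than one component, so no single trail can cover them all.

No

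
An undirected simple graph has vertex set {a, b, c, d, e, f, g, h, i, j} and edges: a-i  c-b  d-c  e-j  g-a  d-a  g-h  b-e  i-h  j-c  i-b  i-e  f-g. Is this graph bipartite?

e-i-b-e is an odd cycle (length 3), and a bipartite graph can contain only even cycles.

No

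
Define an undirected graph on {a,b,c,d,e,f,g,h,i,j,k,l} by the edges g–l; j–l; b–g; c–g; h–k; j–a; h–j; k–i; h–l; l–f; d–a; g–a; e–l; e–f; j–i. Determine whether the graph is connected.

Yes

A breadth-first search from a visits a, g, d, j, l, b, c, h, i, e, f, k — all 12 vertices — so the graph is connected.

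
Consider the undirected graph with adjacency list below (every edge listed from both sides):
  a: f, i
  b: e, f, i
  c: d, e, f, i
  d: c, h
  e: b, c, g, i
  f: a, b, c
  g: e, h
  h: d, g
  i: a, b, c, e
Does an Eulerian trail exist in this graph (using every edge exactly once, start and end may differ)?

Yes

Degrees: a:2, b:3, c:4, d:2, e:4, f:3, g:2, h:2, i:4
Odd-degree vertices: b, f (2 total).
The non-isolated vertices are connected and exactly 2 have odd degree, so an Eulerian trail exists (from b to f).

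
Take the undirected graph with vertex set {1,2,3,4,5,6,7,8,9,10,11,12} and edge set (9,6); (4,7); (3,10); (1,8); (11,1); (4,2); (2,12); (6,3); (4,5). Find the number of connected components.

3

Component: {1, 8, 11}
Component: {3, 6, 9, 10}
Component: {2, 4, 5, 7, 12}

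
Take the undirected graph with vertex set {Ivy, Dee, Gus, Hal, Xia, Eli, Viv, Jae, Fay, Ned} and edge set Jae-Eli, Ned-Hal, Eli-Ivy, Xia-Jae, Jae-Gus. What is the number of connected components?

5

Component: {Dee}
Component: {Viv}
Component: {Fay}
Component: {Hal, Ned}
Component: {Ivy, Gus, Xia, Eli, Jae}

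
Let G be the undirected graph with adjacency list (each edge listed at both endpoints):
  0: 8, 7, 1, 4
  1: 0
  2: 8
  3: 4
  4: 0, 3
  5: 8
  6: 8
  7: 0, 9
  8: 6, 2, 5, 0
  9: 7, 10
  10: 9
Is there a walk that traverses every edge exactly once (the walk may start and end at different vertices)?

Degrees: 0:4, 1:1, 2:1, 3:1, 4:2, 5:1, 6:1, 7:2, 8:4, 9:2, 10:1
Odd-degree vertices: 1, 2, 3, 5, 6, 10 (6 total).
An Eulerian trail requires 0 or 2 odd-degree vertices; here there are 6.

No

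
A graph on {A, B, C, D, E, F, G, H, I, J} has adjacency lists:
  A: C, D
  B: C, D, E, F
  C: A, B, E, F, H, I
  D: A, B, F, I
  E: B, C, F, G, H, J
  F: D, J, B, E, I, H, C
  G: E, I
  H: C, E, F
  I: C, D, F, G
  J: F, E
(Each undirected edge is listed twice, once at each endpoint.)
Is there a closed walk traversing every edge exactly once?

No

Degrees: A:2, B:4, C:6, D:4, E:6, F:7, G:2, H:3, I:4, J:2
F, H have odd degree; an Eulerian circuit needs every degree to be even, so none exists.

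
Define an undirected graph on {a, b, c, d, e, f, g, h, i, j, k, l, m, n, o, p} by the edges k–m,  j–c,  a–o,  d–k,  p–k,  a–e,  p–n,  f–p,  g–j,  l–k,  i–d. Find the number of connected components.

5

Component: {b}
Component: {h}
Component: {a, e, o}
Component: {c, g, j}
Component: {d, f, i, k, l, m, n, p}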